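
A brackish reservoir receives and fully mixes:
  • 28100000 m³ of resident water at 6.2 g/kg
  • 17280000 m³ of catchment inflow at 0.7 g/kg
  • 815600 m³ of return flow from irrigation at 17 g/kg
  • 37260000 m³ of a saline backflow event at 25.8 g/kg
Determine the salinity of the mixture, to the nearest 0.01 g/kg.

Salt balance:
salt = 28,100,000×6.2 + 17,280,000×0.7 + 815,600×17 + 37,260,000×25.8 = 174,220,000 + 12,096,000 + 13,865,200 + 961,308,000 = 1,161,489,200
volume = 28,100,000 + 17,280,000 + 815,600 + 37,260,000 = 83,455,600 m³
S = 1,161,489,200 / 83,455,600 = 13.9175 g/kg

13.92 g/kg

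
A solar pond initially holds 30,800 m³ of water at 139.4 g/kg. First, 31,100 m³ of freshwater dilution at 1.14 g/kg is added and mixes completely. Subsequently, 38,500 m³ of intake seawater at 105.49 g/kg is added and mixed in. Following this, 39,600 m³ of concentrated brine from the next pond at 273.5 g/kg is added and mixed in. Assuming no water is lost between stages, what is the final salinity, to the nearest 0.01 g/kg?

137.29 g/kg

Salt balance:
Initial salt = 30,800×139.4 = 4,293,520
After stage 1: salt = 4,293,520 + 31,100×1.14 = 4,328,974; volume = 61,900 m³; S = 69.935 g/kg
After stage 2: salt = 4,328,974 + 38,500×105.49 = 8,390,339; volume = 100,400 m³; S = 83.569 g/kg
After stage 3: salt = 8,390,339 + 39,600×273.5 = 19,220,939; volume = 140,000 m³
S = 19,220,939 / 140,000 = 137.2924 g/kg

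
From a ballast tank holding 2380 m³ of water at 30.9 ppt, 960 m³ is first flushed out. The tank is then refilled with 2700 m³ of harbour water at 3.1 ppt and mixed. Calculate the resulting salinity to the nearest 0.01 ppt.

Remaining after removal: 1,420 m³ at 30.9 ppt (salt = 43,878)
After addition: salt = 43,878 + 2,700×3.1 = 52,248; volume = 4,120 m³
S = 52,248 / 4,120 = 12.6816 ppt

12.68 ppt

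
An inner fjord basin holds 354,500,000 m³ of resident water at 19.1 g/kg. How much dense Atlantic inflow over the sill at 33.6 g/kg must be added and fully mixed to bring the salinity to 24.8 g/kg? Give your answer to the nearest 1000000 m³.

230000000 m³

Salt balance: 354,500,000×19.1 + V×33.6 = (354,500,000+V)×24.8
6,770,950,000 + 33.6V = 8,791,600,000 + 24.8V
2,020,650,000 = 8.8V
V = 229,619,318.18 m³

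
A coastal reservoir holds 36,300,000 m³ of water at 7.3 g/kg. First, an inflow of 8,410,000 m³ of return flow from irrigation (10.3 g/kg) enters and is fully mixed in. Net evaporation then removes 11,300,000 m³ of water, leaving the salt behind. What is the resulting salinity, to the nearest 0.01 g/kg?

10.52 g/kg

After mixing: salt = 36,300,000×7.3 + 8,410,000×10.3 = 351,613,000; volume = 44,710,000 m³
After evaporation: salt unchanged = 351,613,000; volume = 44,710,000 − 11,300,000 = 33,410,000 m³
S = 351,613,000 / 33,410,000 = 10.5242 g/kg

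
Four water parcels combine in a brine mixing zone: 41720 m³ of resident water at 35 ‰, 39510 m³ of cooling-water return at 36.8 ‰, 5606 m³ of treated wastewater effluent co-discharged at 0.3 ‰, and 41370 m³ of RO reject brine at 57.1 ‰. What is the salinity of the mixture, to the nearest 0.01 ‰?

Weighted by volume,
salt = 41,720×35 + 39,510×36.8 + 5,606×0.3 + 41,370×57.1 = 1,460,200 + 1,453,968 + 1,681.8 + 2,362,227 = 5,278,076.8
volume = 41,720 + 39,510 + 5,606 + 41,370 = 128,206 m³
S = 5,278,076.8 / 128,206 = 41.1687 ‰

41.17 ‰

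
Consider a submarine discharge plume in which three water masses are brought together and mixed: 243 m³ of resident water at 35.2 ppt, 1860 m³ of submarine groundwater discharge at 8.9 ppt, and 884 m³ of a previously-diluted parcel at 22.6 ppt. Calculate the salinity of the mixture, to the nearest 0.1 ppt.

15.1 ppt

Weighted by volume,
salt = 243×35.2 + 1,860×8.9 + 884×22.6 = 8,553.6 + 16,554 + 19,978.4 = 45,086
volume = 243 + 1,860 + 884 = 2,987 m³
S = 45,086 / 2,987 = 15.094 ppt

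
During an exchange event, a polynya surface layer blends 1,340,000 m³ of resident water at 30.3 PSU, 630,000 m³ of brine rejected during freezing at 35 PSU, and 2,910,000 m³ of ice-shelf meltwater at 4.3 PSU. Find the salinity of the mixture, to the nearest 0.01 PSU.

15.40 PSU

By conservation of dissolved salt,
salt = 1,340,000×30.3 + 630,000×35 + 2,910,000×4.3 = 40,602,000 + 22,050,000 + 12,513,000 = 75,165,000
volume = 1,340,000 + 630,000 + 2,910,000 = 4,880,000 m³
S = 75,165,000 / 4,880,000 = 15.4027 PSU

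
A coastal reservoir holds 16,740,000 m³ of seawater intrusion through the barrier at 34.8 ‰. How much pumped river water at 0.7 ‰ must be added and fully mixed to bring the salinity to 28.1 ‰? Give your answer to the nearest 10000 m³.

Salt balance: 16,740,000×34.8 + V×0.7 = (16,740,000+V)×28.1
582,552,000 + 0.7V = 470,394,000 + 28.1V
112,158,000 = 27.4V
V = 4,093,357.66 m³

4090000 m³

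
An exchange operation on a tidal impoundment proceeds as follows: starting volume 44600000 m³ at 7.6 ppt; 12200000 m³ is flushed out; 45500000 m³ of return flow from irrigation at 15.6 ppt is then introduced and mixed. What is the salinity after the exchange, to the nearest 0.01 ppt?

12.27 ppt

Remaining after removal: 32,400,000 m³ at 7.6 ppt (salt = 246,240,000)
After addition: salt = 246,240,000 + 45,500,000×15.6 = 956,040,000; volume = 77,900,000 m³
S = 956,040,000 / 77,900,000 = 12.2727 ppt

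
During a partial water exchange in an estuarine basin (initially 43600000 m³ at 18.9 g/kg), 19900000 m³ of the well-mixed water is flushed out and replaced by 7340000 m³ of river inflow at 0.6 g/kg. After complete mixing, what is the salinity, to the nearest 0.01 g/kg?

Remaining after removal: 23,700,000 m³ at 18.9 g/kg (salt = 447,930,000)
After addition: salt = 447,930,000 + 7,340,000×0.6 = 452,334,000; volume = 31,040,000 m³
S = 452,334,000 / 31,040,000 = 14.5726 g/kg

14.57 g/kg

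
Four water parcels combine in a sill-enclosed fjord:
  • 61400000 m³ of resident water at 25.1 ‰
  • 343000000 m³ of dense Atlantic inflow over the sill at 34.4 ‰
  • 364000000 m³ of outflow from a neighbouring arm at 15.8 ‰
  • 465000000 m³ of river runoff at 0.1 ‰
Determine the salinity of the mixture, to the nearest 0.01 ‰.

Weighted by volume,
salt = 61,400,000×25.1 + 343,000,000×34.4 + 364,000,000×15.8 + 465,000,000×0.1 = 1,541,140,000 + 11,799,200,000 + 5,751,200,000 + 46,500,000 = 19,138,040,000
volume = 61,400,000 + 343,000,000 + 364,000,000 + 465,000,000 = 1,233,400,000 m³
S = 19,138,040,000 / 1,233,400,000 = 15.5165 ‰

15.52 ‰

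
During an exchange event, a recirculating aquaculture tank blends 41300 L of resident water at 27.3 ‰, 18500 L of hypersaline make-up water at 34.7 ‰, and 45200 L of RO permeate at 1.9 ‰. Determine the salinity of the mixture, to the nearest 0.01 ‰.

17.67 ‰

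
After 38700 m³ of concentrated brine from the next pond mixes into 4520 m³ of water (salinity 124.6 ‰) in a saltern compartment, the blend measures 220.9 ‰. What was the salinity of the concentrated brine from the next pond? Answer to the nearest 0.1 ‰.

232.1 ‰

Salt balance: 4,520×124.6 + 38,700×S = 43,220×220.9
563,192 + 38,700·S = 9,547,298
S = (9,547,298 − 563,192) / 38,700 = 232.1474 ‰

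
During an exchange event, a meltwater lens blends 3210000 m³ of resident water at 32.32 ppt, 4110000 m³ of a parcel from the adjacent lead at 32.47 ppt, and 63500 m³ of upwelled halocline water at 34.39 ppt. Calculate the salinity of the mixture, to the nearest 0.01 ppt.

Salt balance:
salt = 3,210,000×32.32 + 4,110,000×32.47 + 63,500×34.39 = 103,747,200 + 133,451,700 + 2,183,765 = 239,382,665
volume = 3,210,000 + 4,110,000 + 63,500 = 7,383,500 m³
S = 239,382,665 / 7,383,500 = 32.4213 ppt

32.42 ppt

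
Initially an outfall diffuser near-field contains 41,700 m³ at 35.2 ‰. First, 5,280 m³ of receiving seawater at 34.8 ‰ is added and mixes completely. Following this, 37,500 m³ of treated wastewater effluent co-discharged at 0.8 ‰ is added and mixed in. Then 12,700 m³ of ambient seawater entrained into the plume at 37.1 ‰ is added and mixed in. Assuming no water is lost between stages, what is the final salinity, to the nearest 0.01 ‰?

22.15 ‰

Mass of salt is conserved:
Initial salt = 41,700×35.2 = 1,467,840
After stage 1: salt = 1,467,840 + 5,280×34.8 = 1,651,584; volume = 46,980 m³; S = 35.155 ‰
After stage 2: salt = 1,651,584 + 37,500×0.8 = 1,681,584; volume = 84,480 m³; S = 19.905 ‰
After stage 3: salt = 1,681,584 + 12,700×37.1 = 2,152,754; volume = 97,180 m³
S = 2,152,754 / 97,180 = 22.1522 ‰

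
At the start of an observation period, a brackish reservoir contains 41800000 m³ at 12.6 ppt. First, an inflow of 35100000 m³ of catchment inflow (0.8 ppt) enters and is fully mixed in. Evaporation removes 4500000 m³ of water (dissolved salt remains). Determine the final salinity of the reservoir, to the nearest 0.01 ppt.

7.66 ppt

After mixing: salt = 41,800,000×12.6 + 35,100,000×0.8 = 554,760,000; volume = 76,900,000 m³
After evaporation: salt unchanged = 554,760,000; volume = 76,900,000 − 4,500,000 = 72,400,000 m³
S = 554,760,000 / 72,400,000 = 7.6624 ppt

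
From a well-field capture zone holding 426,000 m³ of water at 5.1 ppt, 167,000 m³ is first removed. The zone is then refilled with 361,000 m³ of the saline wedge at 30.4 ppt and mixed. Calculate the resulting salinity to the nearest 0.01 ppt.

Remaining after removal: 259,000 m³ at 5.1 ppt (salt = 1,320,900)
After addition: salt = 1,320,900 + 361,000×30.4 = 12,295,300; volume = 620,000 m³
S = 12,295,300 / 620,000 = 19.8311 ppt

19.83 ppt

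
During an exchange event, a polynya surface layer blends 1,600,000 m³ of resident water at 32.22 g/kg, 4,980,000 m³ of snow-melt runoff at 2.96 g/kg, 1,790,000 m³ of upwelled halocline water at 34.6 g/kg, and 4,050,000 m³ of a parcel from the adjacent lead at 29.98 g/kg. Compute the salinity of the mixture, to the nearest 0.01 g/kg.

20.10 g/kg

Mass of salt is conserved:
salt = 1,600,000×32.22 + 4,980,000×2.96 + 1,790,000×34.6 + 4,050,000×29.98 = 51,552,000 + 14,740,800 + 61,934,000 + 121,419,000 = 249,645,800
volume = 1,600,000 + 4,980,000 + 1,790,000 + 4,050,000 = 12,420,000 m³
S = 249,645,800 / 12,420,000 = 20.1003 g/kg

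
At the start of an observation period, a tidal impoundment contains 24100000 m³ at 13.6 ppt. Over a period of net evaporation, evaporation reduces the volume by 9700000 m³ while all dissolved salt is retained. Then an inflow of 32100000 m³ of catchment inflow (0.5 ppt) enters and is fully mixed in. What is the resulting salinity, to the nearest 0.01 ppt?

7.39 ppt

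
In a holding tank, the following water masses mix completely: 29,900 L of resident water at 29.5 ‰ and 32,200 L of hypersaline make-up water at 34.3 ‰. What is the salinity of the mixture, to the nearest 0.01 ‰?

Weighted by volume,
salt = 29,900×29.5 + 32,200×34.3 = 882,050 + 1,104,460 = 1,986,510
volume = 29,900 + 32,200 = 62,100 L
S = 1,986,510 / 62,100 = 31.9889 ‰

31.99 ‰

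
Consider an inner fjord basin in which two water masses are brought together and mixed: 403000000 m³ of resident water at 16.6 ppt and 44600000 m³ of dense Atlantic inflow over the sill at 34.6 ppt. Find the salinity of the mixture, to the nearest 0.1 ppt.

Weighted by volume,
salt = 403,000,000×16.6 + 44,600,000×34.6 = 6,689,800,000 + 1,543,160,000 = 8,232,960,000
volume = 403,000,000 + 44,600,000 = 447,600,000 m³
S = 8,232,960,000 / 447,600,000 = 18.394 ppt

18.4 ppt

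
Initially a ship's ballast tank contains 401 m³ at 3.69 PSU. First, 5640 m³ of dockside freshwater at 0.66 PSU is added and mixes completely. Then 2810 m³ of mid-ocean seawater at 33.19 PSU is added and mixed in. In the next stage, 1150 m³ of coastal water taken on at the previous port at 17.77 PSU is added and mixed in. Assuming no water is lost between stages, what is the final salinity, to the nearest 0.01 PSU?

Total salt / total volume:
Initial salt = 401×3.69 = 1,479.69
After stage 1: salt = 1,479.69 + 5,640×0.66 = 5,202.09; volume = 6,041 m³; S = 0.861 PSU
After stage 2: salt = 5,202.09 + 2,810×33.19 = 98,465.99; volume = 8,851 m³; S = 11.125 PSU
After stage 3: salt = 98,465.99 + 1,150×17.77 = 118,901.49; volume = 10,001 m³
S = 118,901.49 / 10,001 = 11.889 PSU

11.89 PSU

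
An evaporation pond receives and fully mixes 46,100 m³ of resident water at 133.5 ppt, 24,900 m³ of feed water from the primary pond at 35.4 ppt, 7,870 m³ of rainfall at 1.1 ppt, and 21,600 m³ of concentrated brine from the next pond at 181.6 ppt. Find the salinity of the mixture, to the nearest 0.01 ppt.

109.16 ppt

Mass of salt is conserved:
salt = 46,100×133.5 + 24,900×35.4 + 7,870×1.1 + 21,600×181.6 = 6,154,350 + 881,460 + 8,657 + 3,922,560 = 10,967,027
volume = 46,100 + 24,900 + 7,870 + 21,600 = 100,470 m³
S = 10,967,027 / 100,470 = 109.1572 ppt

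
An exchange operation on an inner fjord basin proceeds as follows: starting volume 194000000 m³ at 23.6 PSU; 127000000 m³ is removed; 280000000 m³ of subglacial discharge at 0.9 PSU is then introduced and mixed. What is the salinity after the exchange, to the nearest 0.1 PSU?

5.3 PSU

Remaining after removal: 67,000,000 m³ at 23.6 PSU (salt = 1,581,200,000)
After addition: salt = 1,581,200,000 + 280,000,000×0.9 = 1,833,200,000; volume = 347,000,000 m³
S = 1,833,200,000 / 347,000,000 = 5.283 PSU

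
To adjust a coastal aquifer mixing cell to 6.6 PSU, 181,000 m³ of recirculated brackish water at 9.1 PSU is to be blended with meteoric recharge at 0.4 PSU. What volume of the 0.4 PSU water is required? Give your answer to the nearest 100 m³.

73000 m³

Salt balance: 181,000×9.1 + V×0.4 = (181,000+V)×6.6
1,647,100 + 0.4V = 1,194,600 + 6.6V
452,500 = 6.2V
V = 72,983.87 m³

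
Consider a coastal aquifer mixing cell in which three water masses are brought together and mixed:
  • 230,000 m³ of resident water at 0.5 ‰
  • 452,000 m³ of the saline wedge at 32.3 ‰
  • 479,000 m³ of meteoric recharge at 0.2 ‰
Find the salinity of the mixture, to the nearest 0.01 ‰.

12.76 ‰

Weighted by volume,
salt = 230,000×0.5 + 452,000×32.3 + 479,000×0.2 = 115,000 + 14,599,600 + 95,800 = 14,810,400
volume = 230,000 + 452,000 + 479,000 = 1,161,000 m³
S = 14,810,400 / 1,161,000 = 12.7566 ‰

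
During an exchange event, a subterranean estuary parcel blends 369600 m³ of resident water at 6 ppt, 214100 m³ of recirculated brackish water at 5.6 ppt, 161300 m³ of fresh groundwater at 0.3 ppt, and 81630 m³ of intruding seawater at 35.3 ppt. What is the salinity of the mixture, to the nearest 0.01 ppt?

Salt balance:
salt = 369,600×6 + 214,100×5.6 + 161,300×0.3 + 81,630×35.3 = 2,217,600 + 1,198,960 + 48,390 + 2,881,539 = 6,346,489
volume = 369,600 + 214,100 + 161,300 + 81,630 = 826,630 m³
S = 6,346,489 / 826,630 = 7.6775 ppt

7.68 ppt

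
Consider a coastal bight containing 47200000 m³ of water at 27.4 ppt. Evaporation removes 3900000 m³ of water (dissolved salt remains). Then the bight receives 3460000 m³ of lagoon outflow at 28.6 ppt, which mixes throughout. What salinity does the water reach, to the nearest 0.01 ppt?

29.77 ppt

After evaporation: salt = 47,200,000×27.4 = 1,293,280,000; volume = 47,200,000 − 3,900,000 = 43,300,000 m³
After mixing: salt = 1,293,280,000 + 3,460,000×28.6 = 1,392,236,000; volume = 43,300,000 + 3,460,000 = 46,760,000 m³
S = 1,392,236,000 / 46,760,000 = 29.7741 ppt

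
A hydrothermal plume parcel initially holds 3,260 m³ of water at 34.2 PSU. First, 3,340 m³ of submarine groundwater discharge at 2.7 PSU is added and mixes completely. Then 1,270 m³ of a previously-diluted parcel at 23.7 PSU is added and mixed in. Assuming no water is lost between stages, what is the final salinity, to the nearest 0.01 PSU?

By conservation of dissolved salt,
Initial salt = 3,260×34.2 = 111,492
After stage 1: salt = 111,492 + 3,340×2.7 = 120,510; volume = 6,600 m³; S = 18.259 PSU
After stage 2: salt = 120,510 + 1,270×23.7 = 150,609; volume = 7,870 m³
S = 150,609 / 7,870 = 19.1371 PSU

19.14 PSU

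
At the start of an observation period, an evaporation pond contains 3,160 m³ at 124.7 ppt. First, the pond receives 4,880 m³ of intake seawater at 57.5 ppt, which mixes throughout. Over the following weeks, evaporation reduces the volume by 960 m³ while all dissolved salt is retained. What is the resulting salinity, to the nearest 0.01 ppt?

After mixing: salt = 3,160×124.7 + 4,880×57.5 = 674,652; volume = 8,040 m³
After evaporation: salt unchanged = 674,652; volume = 8,040 − 960 = 7,080 m³
S = 674,652 / 7,080 = 95.2898 ppt

95.29 ppt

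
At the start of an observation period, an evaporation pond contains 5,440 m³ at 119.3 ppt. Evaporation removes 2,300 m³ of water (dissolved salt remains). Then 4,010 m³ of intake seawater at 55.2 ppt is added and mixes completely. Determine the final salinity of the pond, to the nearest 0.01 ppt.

121.73 ppt

After evaporation: salt = 5,440×119.3 = 648,992; volume = 5,440 − 2,300 = 3,140 m³
After mixing: salt = 648,992 + 4,010×55.2 = 870,344; volume = 3,140 + 4,010 = 7,150 m³
S = 870,344 / 7,150 = 121.7264 ppt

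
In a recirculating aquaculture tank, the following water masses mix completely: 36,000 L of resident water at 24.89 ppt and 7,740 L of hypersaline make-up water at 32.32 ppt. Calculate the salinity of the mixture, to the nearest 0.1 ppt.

26.2 ppt

Salt balance:
salt = 36,000×24.89 + 7,740×32.32 = 896,040 + 250,156.8 = 1,146,196.8
volume = 36,000 + 7,740 = 43,740 L
S = 1,146,196.8 / 43,740 = 26.205 ppt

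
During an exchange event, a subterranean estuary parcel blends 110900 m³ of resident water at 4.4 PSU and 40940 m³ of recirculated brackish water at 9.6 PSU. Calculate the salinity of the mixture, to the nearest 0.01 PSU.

Mass of salt is conserved:
salt = 110,900×4.4 + 40,940×9.6 = 487,960 + 393,024 = 880,984
volume = 110,900 + 40,940 = 151,840 m³
S = 880,984 / 151,840 = 5.8021 PSU

5.80 PSU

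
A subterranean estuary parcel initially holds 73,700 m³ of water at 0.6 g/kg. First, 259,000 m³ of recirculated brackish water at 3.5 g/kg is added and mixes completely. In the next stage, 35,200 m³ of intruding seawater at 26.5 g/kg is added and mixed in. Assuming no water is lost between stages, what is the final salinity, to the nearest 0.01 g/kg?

5.12 g/kg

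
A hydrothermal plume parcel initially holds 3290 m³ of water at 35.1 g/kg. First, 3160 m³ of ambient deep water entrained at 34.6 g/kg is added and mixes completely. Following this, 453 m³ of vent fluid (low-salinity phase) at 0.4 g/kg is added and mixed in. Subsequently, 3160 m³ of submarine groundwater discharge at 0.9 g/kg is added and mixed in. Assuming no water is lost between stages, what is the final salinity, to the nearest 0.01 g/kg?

By conservation of dissolved salt,
Initial salt = 3,290×35.1 = 115,479
After stage 1: salt = 115,479 + 3,160×34.6 = 224,815; volume = 6,450 m³; S = 34.855 g/kg
After stage 2: salt = 224,815 + 453×0.4 = 224,996.2; volume = 6,903 m³; S = 32.594 g/kg
After stage 3: salt = 224,996.2 + 3,160×0.9 = 227,840.2; volume = 10,063 m³
S = 227,840.2 / 10,063 = 22.6414 g/kg

22.64 g/kg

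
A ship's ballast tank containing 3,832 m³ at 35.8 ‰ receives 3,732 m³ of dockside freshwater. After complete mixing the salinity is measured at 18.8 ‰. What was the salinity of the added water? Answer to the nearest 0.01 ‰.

Salt balance: 3,832×35.8 + 3,732×S = 7,564×18.8
137,185.6 + 3,732·S = 142,203.2
S = (142,203.2 − 137,185.6) / 3,732 = 1.3445 ‰

1.34 ‰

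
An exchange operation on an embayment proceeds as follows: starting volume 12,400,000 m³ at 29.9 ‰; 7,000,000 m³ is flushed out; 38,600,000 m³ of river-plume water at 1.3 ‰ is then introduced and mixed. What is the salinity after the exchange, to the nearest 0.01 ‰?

4.81 ‰

Remaining after removal: 5,400,000 m³ at 29.9 ‰ (salt = 161,460,000)
After addition: salt = 161,460,000 + 38,600,000×1.3 = 211,640,000; volume = 44,000,000 m³
S = 211,640,000 / 44,000,000 = 4.81 ‰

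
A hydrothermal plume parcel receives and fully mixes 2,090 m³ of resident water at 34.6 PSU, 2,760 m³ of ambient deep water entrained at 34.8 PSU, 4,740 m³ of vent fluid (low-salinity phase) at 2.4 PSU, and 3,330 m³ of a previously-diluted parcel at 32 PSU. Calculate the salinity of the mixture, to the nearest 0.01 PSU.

22.16 PSU

By conservation of dissolved salt,
salt = 2,090×34.6 + 2,760×34.8 + 4,740×2.4 + 3,330×32 = 72,314 + 96,048 + 11,376 + 106,560 = 286,298
volume = 2,090 + 2,760 + 4,740 + 3,330 = 12,920 m³
S = 286,298 / 12,920 = 22.1593 PSU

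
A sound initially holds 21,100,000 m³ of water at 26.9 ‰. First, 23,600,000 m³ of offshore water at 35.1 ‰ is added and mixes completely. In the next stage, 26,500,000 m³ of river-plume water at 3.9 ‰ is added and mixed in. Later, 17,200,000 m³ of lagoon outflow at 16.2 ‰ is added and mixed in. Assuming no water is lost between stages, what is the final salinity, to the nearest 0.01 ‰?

Total salt / total volume:
Initial salt = 21,100,000×26.9 = 567,590,000
After stage 1: salt = 567,590,000 + 23,600,000×35.1 = 1,395,950,000; volume = 44,700,000 m³; S = 31.229 ‰
After stage 2: salt = 1,395,950,000 + 26,500,000×3.9 = 1,499,300,000; volume = 71,200,000 m³; S = 21.058 ‰
After stage 3: salt = 1,499,300,000 + 17,200,000×16.2 = 1,777,940,000; volume = 88,400,000 m³
S = 1,777,940,000 / 88,400,000 = 20.1124 ‰

20.11 ‰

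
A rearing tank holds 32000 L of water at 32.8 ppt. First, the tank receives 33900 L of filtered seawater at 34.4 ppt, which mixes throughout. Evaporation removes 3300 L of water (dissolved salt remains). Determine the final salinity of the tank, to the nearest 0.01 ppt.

After mixing: salt = 32,000×32.8 + 33,900×34.4 = 2,215,760; volume = 65,900 L
After evaporation: salt unchanged = 2,215,760; volume = 65,900 − 3,300 = 62,600 L
S = 2,215,760 / 62,600 = 35.3955 ppt

35.40 ppt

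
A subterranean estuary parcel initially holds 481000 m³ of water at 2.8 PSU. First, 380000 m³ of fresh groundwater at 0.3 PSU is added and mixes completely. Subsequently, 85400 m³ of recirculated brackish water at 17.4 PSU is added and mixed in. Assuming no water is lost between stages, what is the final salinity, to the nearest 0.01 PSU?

3.11 PSU

Total salt / total volume:
Initial salt = 481,000×2.8 = 1,346,800
After stage 1: salt = 1,346,800 + 380,000×0.3 = 1,460,800; volume = 861,000 m³; S = 1.697 PSU
After stage 2: salt = 1,460,800 + 85,400×17.4 = 2,946,760; volume = 946,400 m³
S = 2,946,760 / 946,400 = 3.1137 PSU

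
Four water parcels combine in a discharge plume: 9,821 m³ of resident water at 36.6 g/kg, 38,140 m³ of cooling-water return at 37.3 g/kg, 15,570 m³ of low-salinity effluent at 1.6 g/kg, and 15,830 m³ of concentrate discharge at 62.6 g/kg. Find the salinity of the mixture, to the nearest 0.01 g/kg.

Conserving salt mass:
salt = 9,821×36.6 + 38,140×37.3 + 15,570×1.6 + 15,830×62.6 = 359,448.6 + 1,422,622 + 24,912 + 990,958 = 2,797,940.6
volume = 9,821 + 38,140 + 15,570 + 15,830 = 79,361 m³
S = 2,797,940.6 / 79,361 = 35.2559 g/kg

35.26 g/kg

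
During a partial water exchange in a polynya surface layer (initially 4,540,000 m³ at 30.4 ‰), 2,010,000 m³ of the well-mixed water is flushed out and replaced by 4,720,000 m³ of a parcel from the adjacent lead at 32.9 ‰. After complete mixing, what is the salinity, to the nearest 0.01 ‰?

Remaining after removal: 2,530,000 m³ at 30.4 ‰ (salt = 76,912,000)
After addition: salt = 76,912,000 + 4,720,000×32.9 = 232,200,000; volume = 7,250,000 m³
S = 232,200,000 / 7,250,000 = 32.0276 ‰

32.03 ‰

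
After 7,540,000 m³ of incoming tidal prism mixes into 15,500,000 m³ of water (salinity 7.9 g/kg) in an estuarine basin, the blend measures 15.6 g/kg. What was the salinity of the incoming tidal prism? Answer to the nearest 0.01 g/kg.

31.43 g/kg

Salt balance: 15,500,000×7.9 + 7,540,000×S = 23,040,000×15.6
122,450,000 + 7,540,000·S = 359,424,000
S = (359,424,000 − 122,450,000) / 7,540,000 = 31.4289 g/kg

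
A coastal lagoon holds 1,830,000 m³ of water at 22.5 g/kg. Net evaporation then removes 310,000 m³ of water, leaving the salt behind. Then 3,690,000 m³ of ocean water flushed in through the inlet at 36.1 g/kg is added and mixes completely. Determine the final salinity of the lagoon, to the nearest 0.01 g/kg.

33.47 g/kg

After evaporation: salt = 1,830,000×22.5 = 41,175,000; volume = 1,830,000 − 310,000 = 1,520,000 m³
After mixing: salt = 41,175,000 + 3,690,000×36.1 = 174,384,000; volume = 1,520,000 + 3,690,000 = 5,210,000 m³
S = 174,384,000 / 5,210,000 = 33.471 g/kg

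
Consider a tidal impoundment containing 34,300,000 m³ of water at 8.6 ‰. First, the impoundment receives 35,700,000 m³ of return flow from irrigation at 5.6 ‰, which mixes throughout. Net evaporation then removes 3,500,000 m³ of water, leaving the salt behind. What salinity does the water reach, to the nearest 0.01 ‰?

7.44 ‰

After mixing: salt = 34,300,000×8.6 + 35,700,000×5.6 = 494,900,000; volume = 70,000,000 m³
After evaporation: salt unchanged = 494,900,000; volume = 70,000,000 − 3,500,000 = 66,500,000 m³
S = 494,900,000 / 66,500,000 = 7.4421 ‰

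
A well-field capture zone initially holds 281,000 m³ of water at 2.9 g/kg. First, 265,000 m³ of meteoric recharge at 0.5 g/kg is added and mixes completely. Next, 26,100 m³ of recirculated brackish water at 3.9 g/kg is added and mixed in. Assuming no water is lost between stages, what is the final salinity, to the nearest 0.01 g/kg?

1.83 g/kg

Total salt / total volume:
Initial salt = 281,000×2.9 = 814,900
After stage 1: salt = 814,900 + 265,000×0.5 = 947,400; volume = 546,000 m³; S = 1.735 g/kg
After stage 2: salt = 947,400 + 26,100×3.9 = 1,049,190; volume = 572,100 m³
S = 1,049,190 / 572,100 = 1.8339 g/kg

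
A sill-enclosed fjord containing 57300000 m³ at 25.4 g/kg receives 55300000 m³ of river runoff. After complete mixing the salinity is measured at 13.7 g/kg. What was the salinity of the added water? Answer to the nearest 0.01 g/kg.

1.58 g/kg

Salt balance: 57,300,000×25.4 + 55,300,000×S = 112,600,000×13.7
1,455,420,000 + 55,300,000·S = 1,542,620,000
S = (1,542,620,000 − 1,455,420,000) / 55,300,000 = 1.5769 g/kg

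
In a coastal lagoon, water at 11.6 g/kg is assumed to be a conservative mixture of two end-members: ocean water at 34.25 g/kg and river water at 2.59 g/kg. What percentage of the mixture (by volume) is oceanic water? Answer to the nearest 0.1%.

Let g be the oceanic fraction. Salt balance per unit volume:
g×34.25 + (1−g)×2.59 = 11.6
g = (11.6 − 2.59) / (34.25 − 2.59) = 9.01/31.66 = 0.2846

28.5%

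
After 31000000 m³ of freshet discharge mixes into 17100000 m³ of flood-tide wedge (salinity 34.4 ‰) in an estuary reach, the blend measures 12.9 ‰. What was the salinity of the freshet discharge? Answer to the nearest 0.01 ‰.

1.04 ‰

Salt balance: 17,100,000×34.4 + 31,000,000×S = 48,100,000×12.9
588,240,000 + 31,000,000·S = 620,490,000
S = (620,490,000 − 588,240,000) / 31,000,000 = 1.0403 ‰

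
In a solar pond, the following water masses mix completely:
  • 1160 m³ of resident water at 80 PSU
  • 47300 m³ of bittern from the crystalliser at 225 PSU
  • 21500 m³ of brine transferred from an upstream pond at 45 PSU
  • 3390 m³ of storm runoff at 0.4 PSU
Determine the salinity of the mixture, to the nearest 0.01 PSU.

159.57 PSU

Weighted by volume,
salt = 1,160×80 + 47,300×225 + 21,500×45 + 3,390×0.4 = 92,800 + 10,642,500 + 967,500 + 1,356 = 11,704,156
volume = 1,160 + 47,300 + 21,500 + 3,390 = 73,350 m³
S = 11,704,156 / 73,350 = 159.5659 PSU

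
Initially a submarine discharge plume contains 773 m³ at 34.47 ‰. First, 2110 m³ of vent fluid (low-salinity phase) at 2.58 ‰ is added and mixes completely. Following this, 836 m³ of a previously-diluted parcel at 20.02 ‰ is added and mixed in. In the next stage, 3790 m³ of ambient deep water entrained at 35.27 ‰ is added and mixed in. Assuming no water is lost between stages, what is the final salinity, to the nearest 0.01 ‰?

24.30 ‰

Total salt / total volume:
Initial salt = 773×34.47 = 26,645.31
After stage 1: salt = 26,645.31 + 2,110×2.58 = 32,089.11; volume = 2,883 m³; S = 11.13 ‰
After stage 2: salt = 32,089.11 + 836×20.02 = 48,825.83; volume = 3,719 m³; S = 13.129 ‰
After stage 3: salt = 48,825.83 + 3,790×35.27 = 182,499.13; volume = 7,509 m³
S = 182,499.13 / 7,509 = 24.3041 ‰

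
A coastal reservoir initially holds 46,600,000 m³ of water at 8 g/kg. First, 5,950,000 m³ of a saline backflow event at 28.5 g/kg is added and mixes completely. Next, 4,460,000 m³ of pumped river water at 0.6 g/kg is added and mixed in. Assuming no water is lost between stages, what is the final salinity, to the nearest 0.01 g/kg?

By conservation of dissolved salt,
Initial salt = 46,600,000×8 = 372,800,000
After stage 1: salt = 372,800,000 + 5,950,000×28.5 = 542,375,000; volume = 52,550,000 m³; S = 10.321 g/kg
After stage 2: salt = 542,375,000 + 4,460,000×0.6 = 545,051,000; volume = 57,010,000 m³
S = 545,051,000 / 57,010,000 = 9.5606 g/kg

9.56 g/kg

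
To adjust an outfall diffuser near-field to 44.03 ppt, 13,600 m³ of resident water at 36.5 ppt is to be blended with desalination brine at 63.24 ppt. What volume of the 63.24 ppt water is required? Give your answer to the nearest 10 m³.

Salt balance: 13,600×36.5 + V×63.24 = (13,600+V)×44.03
496,400 + 63.24V = 598,808 + 44.03V
102,408 = 19.21V
V = 5,330.97 m³

5330 m³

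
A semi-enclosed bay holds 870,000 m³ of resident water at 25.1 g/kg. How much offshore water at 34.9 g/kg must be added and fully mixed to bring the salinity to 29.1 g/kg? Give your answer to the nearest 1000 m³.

600000 m³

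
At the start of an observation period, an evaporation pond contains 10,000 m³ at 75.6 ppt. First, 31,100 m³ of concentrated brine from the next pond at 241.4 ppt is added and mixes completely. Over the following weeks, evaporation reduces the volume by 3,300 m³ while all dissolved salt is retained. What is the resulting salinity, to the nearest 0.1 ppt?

218.6 ppt

After mixing: salt = 10,000×75.6 + 31,100×241.4 = 8,263,540; volume = 41,100 m³
After evaporation: salt unchanged = 8,263,540; volume = 41,100 − 3,300 = 37,800 m³
S = 8,263,540 / 37,800 = 218.6122 ppt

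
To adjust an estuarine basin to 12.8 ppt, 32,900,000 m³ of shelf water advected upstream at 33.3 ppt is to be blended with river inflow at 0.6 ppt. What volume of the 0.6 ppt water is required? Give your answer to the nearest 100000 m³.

55300000 m³

Salt balance: 32,900,000×33.3 + V×0.6 = (32,900,000+V)×12.8
1,095,570,000 + 0.6V = 421,120,000 + 12.8V
674,450,000 = 12.2V
V = 55,282,786.89 m³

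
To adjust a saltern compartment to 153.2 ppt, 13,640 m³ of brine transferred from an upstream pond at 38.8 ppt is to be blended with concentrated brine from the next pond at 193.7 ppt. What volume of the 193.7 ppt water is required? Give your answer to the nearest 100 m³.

Salt balance: 13,640×38.8 + V×193.7 = (13,640+V)×153.2
529,232 + 193.7V = 2,089,648 + 153.2V
1,560,416 = 40.5V
V = 38,528.79 m³

38500 m³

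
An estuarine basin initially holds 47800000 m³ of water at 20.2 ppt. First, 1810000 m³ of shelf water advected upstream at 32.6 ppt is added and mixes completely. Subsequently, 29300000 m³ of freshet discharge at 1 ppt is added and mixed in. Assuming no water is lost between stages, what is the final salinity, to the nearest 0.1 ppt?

By conservation of dissolved salt,
Initial salt = 47,800,000×20.2 = 965,560,000
After stage 1: salt = 965,560,000 + 1,810,000×32.6 = 1,024,566,000; volume = 49,610,000 m³; S = 20.652 ppt
After stage 2: salt = 1,024,566,000 + 29,300,000×1 = 1,053,866,000; volume = 78,910,000 m³
S = 1,053,866,000 / 78,910,000 = 13.3553 ppt

13.4 ppt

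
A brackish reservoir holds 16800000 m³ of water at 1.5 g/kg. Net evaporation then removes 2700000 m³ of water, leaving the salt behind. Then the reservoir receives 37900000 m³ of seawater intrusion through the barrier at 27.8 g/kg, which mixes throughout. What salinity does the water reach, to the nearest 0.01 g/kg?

After evaporation: salt = 16,800,000×1.5 = 25,200,000; volume = 16,800,000 − 2,700,000 = 14,100,000 m³
After mixing: salt = 25,200,000 + 37,900,000×27.8 = 1,078,820,000; volume = 14,100,000 + 37,900,000 = 52,000,000 m³
S = 1,078,820,000 / 52,000,000 = 20.7465 g/kg

20.75 g/kg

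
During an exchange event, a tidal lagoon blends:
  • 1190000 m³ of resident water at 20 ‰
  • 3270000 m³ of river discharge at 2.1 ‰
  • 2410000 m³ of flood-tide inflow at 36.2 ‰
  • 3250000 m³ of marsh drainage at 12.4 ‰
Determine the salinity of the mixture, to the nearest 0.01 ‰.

15.63 ‰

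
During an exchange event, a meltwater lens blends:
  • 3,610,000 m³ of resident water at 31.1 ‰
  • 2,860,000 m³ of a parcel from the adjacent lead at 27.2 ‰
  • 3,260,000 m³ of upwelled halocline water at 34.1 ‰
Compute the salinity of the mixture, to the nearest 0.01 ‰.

30.96 ‰

Salt balance:
salt = 3,610,000×31.1 + 2,860,000×27.2 + 3,260,000×34.1 = 112,271,000 + 77,792,000 + 111,166,000 = 301,229,000
volume = 3,610,000 + 2,860,000 + 3,260,000 = 9,730,000 m³
S = 301,229,000 / 9,730,000 = 30.9588 ‰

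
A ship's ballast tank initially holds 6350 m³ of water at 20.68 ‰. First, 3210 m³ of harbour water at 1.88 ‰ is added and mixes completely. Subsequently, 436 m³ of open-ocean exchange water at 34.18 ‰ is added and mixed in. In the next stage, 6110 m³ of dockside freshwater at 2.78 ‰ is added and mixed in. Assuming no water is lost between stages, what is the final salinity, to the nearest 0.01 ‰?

10.51 ‰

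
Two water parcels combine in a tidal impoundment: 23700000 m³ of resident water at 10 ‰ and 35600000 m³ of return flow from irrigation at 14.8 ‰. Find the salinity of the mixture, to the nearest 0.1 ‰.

Salt balance:
salt = 23,700,000×10 + 35,600,000×14.8 = 237,000,000 + 526,880,000 = 763,880,000
volume = 23,700,000 + 35,600,000 = 59,300,000 m³
S = 763,880,000 / 59,300,000 = 12.882 ‰

12.9 ‰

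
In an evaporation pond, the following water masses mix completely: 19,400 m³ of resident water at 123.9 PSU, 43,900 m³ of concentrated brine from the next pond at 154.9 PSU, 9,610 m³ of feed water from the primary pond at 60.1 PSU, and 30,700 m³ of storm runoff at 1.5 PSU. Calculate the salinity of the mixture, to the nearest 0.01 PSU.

94.85 PSU

Mass of salt is conserved:
salt = 19,400×123.9 + 43,900×154.9 + 9,610×60.1 + 30,700×1.5 = 2,403,660 + 6,800,110 + 577,561 + 46,050 = 9,827,381
volume = 19,400 + 43,900 + 9,610 + 30,700 = 103,610 m³
S = 9,827,381 / 103,610 = 94.8497 PSU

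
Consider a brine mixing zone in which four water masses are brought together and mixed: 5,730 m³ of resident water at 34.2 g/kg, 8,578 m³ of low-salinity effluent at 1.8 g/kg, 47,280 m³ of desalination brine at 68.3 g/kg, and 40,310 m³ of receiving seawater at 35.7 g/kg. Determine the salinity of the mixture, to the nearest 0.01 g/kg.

47.89 g/kg

Conserving salt mass:
salt = 5,730×34.2 + 8,578×1.8 + 47,280×68.3 + 40,310×35.7 = 195,966 + 15,440.4 + 3,229,224 + 1,439,067 = 4,879,697.4
volume = 5,730 + 8,578 + 47,280 + 40,310 = 101,898 m³
S = 4,879,697.4 / 101,898 = 47.8881 g/kg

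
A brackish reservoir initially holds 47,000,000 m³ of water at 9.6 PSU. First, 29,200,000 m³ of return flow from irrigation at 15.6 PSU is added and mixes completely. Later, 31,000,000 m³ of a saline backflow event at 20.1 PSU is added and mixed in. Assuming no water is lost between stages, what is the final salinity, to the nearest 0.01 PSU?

14.27 PSU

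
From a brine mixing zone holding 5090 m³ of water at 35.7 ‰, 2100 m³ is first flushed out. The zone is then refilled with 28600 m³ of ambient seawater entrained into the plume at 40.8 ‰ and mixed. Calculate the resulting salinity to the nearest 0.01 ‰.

40.32 ‰

Remaining after removal: 2,990 m³ at 35.7 ‰ (salt = 106,743)
After addition: salt = 106,743 + 28,600×40.8 = 1,273,623; volume = 31,590 m³
S = 1,273,623 / 31,590 = 40.3173 ‰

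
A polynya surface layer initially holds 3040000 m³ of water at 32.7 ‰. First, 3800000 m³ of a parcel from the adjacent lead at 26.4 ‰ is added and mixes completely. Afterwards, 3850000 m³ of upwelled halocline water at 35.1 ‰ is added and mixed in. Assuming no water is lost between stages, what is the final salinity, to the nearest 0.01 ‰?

Salt balance:
Initial salt = 3,040,000×32.7 = 99,408,000
After stage 1: salt = 99,408,000 + 3,800,000×26.4 = 199,728,000; volume = 6,840,000 m³; S = 29.2 ‰
After stage 2: salt = 199,728,000 + 3,850,000×35.1 = 334,863,000; volume = 10,690,000 m³
S = 334,863,000 / 10,690,000 = 31.3249 ‰

31.32 ‰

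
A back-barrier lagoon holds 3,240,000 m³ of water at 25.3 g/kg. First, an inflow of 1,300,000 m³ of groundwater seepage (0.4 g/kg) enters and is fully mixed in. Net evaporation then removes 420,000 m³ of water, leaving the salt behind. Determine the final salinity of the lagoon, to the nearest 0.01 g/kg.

After mixing: salt = 3,240,000×25.3 + 1,300,000×0.4 = 82,492,000; volume = 4,540,000 m³
After evaporation: salt unchanged = 82,492,000; volume = 4,540,000 − 420,000 = 4,120,000 m³
S = 82,492,000 / 4,120,000 = 20.0223 g/kg

20.02 g/kg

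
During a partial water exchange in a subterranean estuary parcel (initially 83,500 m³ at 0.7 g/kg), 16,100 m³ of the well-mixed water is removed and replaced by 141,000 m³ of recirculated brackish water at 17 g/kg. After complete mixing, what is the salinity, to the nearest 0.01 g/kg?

11.73 g/kg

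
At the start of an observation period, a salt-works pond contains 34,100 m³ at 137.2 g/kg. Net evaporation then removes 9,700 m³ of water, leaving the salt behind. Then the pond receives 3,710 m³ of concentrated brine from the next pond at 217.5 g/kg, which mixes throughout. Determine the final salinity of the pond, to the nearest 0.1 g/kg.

195.1 g/kg

After evaporation: salt = 34,100×137.2 = 4,678,520; volume = 34,100 − 9,700 = 24,400 m³
After mixing: salt = 4,678,520 + 3,710×217.5 = 5,485,445; volume = 24,400 + 3,710 = 28,110 m³
S = 5,485,445 / 28,110 = 195.1421 g/kg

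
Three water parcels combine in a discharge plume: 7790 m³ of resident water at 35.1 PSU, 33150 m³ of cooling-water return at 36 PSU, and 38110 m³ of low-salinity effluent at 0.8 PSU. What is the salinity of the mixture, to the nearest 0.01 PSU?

Total salt / total volume:
salt = 7,790×35.1 + 33,150×36 + 38,110×0.8 = 273,429 + 1,193,400 + 30,488 = 1,497,317
volume = 7,790 + 33,150 + 38,110 = 79,050 m³
S = 1,497,317 / 79,050 = 18.9414 PSU

18.94 PSU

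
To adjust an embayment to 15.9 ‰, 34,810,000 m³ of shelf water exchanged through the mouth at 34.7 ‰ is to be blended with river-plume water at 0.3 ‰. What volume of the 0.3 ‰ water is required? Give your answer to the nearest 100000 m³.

Salt balance: 34,810,000×34.7 + V×0.3 = (34,810,000+V)×15.9
1,207,907,000 + 0.3V = 553,479,000 + 15.9V
654,428,000 = 15.6V
V = 41,950,512.82 m³

42000000 m³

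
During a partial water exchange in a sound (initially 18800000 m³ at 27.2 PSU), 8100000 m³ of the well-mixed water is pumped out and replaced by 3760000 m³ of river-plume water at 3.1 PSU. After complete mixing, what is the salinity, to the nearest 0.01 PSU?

20.93 PSU

Remaining after removal: 10,700,000 m³ at 27.2 PSU (salt = 291,040,000)
After addition: salt = 291,040,000 + 3,760,000×3.1 = 302,696,000; volume = 14,460,000 m³
S = 302,696,000 / 14,460,000 = 20.9333 PSU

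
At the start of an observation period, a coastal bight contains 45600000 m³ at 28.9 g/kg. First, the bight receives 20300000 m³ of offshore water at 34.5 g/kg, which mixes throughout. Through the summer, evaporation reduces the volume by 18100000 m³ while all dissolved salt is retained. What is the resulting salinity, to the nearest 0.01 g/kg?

42.22 g/kg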